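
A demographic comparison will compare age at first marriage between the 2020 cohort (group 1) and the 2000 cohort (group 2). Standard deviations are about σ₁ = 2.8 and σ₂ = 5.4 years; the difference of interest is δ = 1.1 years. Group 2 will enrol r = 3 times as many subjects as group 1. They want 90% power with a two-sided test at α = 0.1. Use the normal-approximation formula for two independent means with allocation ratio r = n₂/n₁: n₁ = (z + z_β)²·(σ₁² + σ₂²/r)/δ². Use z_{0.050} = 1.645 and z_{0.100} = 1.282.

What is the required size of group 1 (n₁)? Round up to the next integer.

n₁ = 125

n₁ = (z_{α/2} + z_β)² · (σ₁² + σ₂²/r) / δ²
   = (1.645 + 1.282)² · (2.8² + 5.4²/3) / 1.1²
   = 8.5673 · (7.84 + 9.72) / 1.21
   = 8.5673 · 17.56 / 1.21
   = 124.33
Round up → n₁ = 125; n₂ = r·n₁ = 3 × 125 = 375.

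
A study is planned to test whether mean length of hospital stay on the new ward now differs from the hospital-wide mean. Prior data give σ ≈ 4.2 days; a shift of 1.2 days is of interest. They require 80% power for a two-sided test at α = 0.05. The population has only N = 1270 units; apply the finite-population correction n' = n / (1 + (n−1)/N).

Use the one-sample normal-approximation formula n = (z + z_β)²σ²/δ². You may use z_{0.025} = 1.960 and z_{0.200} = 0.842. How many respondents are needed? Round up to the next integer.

n = 90

n = (z_{α/2} + z_β)² · σ² / δ²
  = (1.960 + 0.842)² · 4.2² / 1.2²
  = 7.8512 · 17.64 / 1.44
  = 96.18
Finite-population correction (N = 1270): 96.18 / (1 + (96.18 − 1)/1270) = 89.47.
Round up → n = 90.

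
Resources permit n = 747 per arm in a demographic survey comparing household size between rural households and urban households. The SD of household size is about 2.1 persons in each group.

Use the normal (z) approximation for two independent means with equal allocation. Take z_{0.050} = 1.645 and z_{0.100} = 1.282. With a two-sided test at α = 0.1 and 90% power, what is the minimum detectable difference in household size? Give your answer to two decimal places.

Minimum detectable difference ≈ 0.32 persons

δ = (z_{α/2} + z_β) · √((σ₁²+σ₂²)/n)
  = (1.645 + 1.282) · √(8.82/747)
  = 2.927 · √0.01181
  = 2.927 · 0.1087
  = 0.3181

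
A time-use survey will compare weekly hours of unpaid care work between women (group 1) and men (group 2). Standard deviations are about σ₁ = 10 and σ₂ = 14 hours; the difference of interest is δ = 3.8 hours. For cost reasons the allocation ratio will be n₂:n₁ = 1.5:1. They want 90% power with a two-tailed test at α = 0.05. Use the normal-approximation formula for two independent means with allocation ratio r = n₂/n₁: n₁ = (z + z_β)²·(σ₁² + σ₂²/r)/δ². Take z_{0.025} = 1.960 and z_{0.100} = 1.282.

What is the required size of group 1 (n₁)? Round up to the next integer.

n₁ = 168

n₁ = (z_{α/2} + z_β)² · (σ₁² + σ₂²/r) / δ²
   = (1.960 + 1.282)² · (10² + 14²/1.5) / 3.8²
   = 10.5106 · (100 + 130.6667) / 14.44
   = 10.5106 · 230.6667 / 14.44
   = 167.90
Round up → n₁ = 168; n₂ = r·n₁ = 1.5 × 168 = 252.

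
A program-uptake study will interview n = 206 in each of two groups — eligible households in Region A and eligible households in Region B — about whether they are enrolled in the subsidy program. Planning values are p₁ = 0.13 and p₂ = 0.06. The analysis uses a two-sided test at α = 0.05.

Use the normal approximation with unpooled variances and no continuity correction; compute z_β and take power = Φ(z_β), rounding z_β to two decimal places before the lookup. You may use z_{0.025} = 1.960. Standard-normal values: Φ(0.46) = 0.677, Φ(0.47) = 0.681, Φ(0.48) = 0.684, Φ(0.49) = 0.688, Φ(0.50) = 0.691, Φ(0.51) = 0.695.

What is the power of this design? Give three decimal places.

Power ≈ 0.684

z_β = |p₁−p₂|·√(n/[p₁q₁+p₂q₂]) − z_{α/2}
    = 0.07 · √(206/0.1695) − 1.960
    = 0.07 · 34.8617 − 1.960
    = 2.4403 − 1.960 = 0.4803 → 0.48
Power = Φ(0.48) = 0.684.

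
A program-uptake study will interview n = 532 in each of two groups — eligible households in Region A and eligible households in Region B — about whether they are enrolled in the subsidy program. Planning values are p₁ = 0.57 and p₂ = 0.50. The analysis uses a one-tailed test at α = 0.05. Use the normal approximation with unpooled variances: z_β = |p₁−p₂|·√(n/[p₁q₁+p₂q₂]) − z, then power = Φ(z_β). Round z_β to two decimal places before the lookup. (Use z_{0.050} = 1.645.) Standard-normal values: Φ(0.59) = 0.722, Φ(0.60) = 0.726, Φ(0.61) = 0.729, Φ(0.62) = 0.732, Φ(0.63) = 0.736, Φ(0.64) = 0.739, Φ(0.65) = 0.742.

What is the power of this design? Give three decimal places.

z_β = |p₁−p₂|·√(n/[p₁q₁+p₂q₂]) − z_α
    = 0.07 · √(532/0.4951) − 1.645
    = 0.07 · 32.7800 − 1.645
    = 2.2946 − 1.645 = 0.6496 → 0.65
Power = Φ(0.65) = 0.742.

Power ≈ 0.742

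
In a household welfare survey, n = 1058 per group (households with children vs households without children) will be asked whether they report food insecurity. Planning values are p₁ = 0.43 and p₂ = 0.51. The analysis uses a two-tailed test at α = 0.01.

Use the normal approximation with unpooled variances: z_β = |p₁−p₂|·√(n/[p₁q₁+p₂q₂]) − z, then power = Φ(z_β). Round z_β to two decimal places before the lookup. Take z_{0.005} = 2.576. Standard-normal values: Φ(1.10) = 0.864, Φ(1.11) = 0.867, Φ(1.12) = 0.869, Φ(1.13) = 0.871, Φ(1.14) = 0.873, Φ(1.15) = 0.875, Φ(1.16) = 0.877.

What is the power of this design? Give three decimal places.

z_β = |p₁−p₂|·√(n/[p₁q₁+p₂q₂]) − z_{α/2}
    = 0.08 · √(1058/0.4950) − 2.576
    = 0.08 · 46.2317 − 2.576
    = 3.6985 − 2.576 = 1.1225 → 1.12
Power = Φ(1.12) = 0.869.

Power ≈ 0.869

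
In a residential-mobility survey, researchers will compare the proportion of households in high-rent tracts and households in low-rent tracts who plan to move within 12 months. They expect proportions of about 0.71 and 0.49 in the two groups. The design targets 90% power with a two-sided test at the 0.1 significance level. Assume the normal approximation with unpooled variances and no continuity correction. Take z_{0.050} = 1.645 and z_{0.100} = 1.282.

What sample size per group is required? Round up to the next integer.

n = (z_{α/2} + z_β)² · [p₁(1−p₁) + p₂(1−p₂)] / (p₁ − p₂)²
  = (1.645 + 1.282)² · (0.71·0.29 + 0.49·0.51) / (0.22)²
  = (2.927)² · (0.2059 + 0.2499) / 0.0484
  = 8.5673 · 0.4558 / 0.0484
  = 80.68
Round up → n = 81 per group.

n = 81 per group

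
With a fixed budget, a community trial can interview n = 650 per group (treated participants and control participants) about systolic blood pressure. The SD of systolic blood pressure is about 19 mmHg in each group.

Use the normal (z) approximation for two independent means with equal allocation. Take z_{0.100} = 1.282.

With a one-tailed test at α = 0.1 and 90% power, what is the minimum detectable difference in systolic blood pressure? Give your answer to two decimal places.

δ = (z_α + z_β) · √((σ₁²+σ₂²)/n)
  = (1.282 + 1.282) · √(722/650)
  = 2.564 · √1.1108
  = 2.564 · 1.0539
  = 2.7023

Minimum detectable difference ≈ 2.70 mmHg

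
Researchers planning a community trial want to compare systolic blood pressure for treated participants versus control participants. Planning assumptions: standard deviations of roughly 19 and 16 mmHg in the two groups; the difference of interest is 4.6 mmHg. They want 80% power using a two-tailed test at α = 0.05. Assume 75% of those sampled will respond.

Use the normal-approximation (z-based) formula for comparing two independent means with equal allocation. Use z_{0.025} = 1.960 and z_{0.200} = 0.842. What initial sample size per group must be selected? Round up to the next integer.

n = (z_{α/2} + z_β)² · (σ₁² + σ₂²) / δ²
  = (1.960 + 0.842)² · (19² + 16² = 617) / 4.6²
  = 7.8512 · 617 / 21.16
  = 228.93
Adjust for 75% response: 228.93 / 0.75 = 305.24.
Round up → n = 306 per group.

n = 306 per group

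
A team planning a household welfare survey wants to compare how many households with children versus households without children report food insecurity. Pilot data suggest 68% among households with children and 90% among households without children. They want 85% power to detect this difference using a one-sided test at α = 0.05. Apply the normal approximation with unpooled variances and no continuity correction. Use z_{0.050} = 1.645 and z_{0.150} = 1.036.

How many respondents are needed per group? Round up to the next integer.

n = (z_α + z_β)² · [p₁(1−p₁) + p₂(1−p₂)] / (p₁ − p₂)²
  = (1.645 + 1.036)² · (0.68·0.32 + 0.90·0.10) / (-0.22)²
  = (2.681)² · (0.2176 + 0.0900) / 0.0484
  = 7.1878 · 0.3076 / 0.0484
  = 45.68
Round up → n = 46 per group.

n = 46 per group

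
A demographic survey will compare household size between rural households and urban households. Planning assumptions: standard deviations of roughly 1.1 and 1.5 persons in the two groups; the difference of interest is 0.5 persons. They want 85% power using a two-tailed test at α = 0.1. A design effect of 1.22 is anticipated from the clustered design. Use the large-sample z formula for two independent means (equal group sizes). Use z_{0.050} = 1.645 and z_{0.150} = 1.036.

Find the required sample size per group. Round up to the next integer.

n = (z_{α/2} + z_β)² · (σ₁² + σ₂²) / δ²
  = (1.645 + 1.036)² · (1.1² + 1.5² = 3.46) / 0.5²
  = 7.1878 · 3.46 / 0.25
  = 99.48
Design effect: 1.22 × 99.48 = 121.36.
Round up → n = 122 per group.

n = 122 per group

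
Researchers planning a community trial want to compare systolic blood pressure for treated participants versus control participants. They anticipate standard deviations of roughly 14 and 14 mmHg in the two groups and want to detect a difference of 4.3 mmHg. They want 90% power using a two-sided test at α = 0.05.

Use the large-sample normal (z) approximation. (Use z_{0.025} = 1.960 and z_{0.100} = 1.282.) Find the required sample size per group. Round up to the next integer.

n = 223 per group

n = (z_{α/2} + z_β)² · (σ₁² + σ₂²) / δ²
  = (1.960 + 1.282)² · (14² + 14² = 392) / 4.3²
  = 10.5106 · 392 / 18.49
  = 222.83
Round up → n = 223 per group.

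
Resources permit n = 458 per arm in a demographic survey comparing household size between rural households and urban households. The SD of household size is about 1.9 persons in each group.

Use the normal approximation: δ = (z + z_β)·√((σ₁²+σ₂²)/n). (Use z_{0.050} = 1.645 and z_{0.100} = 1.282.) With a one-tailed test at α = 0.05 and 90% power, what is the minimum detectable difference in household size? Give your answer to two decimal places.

δ = (z_α + z_β) · √((σ₁²+σ₂²)/n)
  = (1.645 + 1.282) · √(7.22/458)
  = 2.927 · √0.01576
  = 2.927 · 0.1256
  = 0.3675

Minimum detectable difference ≈ 0.37 persons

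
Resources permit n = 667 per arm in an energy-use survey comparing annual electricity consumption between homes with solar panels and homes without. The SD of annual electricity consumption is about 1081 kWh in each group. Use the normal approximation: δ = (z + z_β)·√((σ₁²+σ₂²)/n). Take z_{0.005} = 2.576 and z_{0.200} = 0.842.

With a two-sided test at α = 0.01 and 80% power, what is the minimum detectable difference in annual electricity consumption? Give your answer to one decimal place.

δ = (z_{α/2} + z_β) · √((σ₁²+σ₂²)/n)
  = (2.576 + 0.842) · √(2337122/667)
  = 3.418 · √3503.9
  = 3.418 · 59.1940
  = 202.3251

Minimum detectable difference ≈ 202.3 kWh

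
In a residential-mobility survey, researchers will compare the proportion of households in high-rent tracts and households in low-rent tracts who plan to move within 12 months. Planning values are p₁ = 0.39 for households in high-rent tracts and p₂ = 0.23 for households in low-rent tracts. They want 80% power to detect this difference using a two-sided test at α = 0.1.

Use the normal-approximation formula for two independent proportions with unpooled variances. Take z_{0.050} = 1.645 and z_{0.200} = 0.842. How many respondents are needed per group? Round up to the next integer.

n = 101 per group

n = (z_{α/2} + z_β)² · [p₁(1−p₁) + p₂(1−p₂)] / (p₁ − p₂)²
  = (1.645 + 0.842)² · (0.39·0.61 + 0.23·0.77) / (0.16)²
  = (2.487)² · (0.2379 + 0.1771) / 0.0256
  = 6.1852 · 0.4150 / 0.0256
  = 100.27
Round up → n = 101 per group.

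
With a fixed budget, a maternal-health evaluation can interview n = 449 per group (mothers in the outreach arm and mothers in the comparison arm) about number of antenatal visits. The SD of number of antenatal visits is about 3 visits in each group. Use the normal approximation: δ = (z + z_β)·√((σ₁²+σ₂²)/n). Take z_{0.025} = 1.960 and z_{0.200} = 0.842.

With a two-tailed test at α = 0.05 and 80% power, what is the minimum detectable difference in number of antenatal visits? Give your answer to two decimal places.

Minimum detectable difference ≈ 0.56 visits

δ = (z_{α/2} + z_β) · √((σ₁²+σ₂²)/n)
  = (1.960 + 0.842) · √(18/449)
  = 2.802 · √0.04009
  = 2.802 · 0.2002
  = 0.5610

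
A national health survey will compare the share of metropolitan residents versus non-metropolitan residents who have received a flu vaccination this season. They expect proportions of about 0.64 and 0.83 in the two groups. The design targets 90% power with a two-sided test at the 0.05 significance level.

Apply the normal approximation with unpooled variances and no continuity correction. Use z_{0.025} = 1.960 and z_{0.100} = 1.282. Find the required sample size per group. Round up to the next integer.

n = 109 per group

n = (z_{α/2} + z_β)² · [p₁(1−p₁) + p₂(1−p₂)] / (p₁ − p₂)²
  = (1.960 + 1.282)² · (0.64·0.36 + 0.83·0.17) / (-0.19)²
  = (3.242)² · (0.2304 + 0.1411) / 0.0361
  = 10.5106 · 0.3715 / 0.0361
  = 108.16
Round up → n = 109 per group.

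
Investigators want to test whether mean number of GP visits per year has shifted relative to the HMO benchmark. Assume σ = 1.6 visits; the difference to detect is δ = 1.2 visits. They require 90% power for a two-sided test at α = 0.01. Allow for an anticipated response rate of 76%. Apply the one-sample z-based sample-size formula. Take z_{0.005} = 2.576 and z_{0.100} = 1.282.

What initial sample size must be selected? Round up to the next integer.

n = (z_{α/2} + z_β)² · σ² / δ²
  = (2.576 + 1.282)² · 1.6² / 1.2²
  = 14.8842 · 2.56 / 1.44
  = 26.46
Adjust for 76% response: 26.46 / 0.76 = 34.82.
Round up → n = 35.

n = 35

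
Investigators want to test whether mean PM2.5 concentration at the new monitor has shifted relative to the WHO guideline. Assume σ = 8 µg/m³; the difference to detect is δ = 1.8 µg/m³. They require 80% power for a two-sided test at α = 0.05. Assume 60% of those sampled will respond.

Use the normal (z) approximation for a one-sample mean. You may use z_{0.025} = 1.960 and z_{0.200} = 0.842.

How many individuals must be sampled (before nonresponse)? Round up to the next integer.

n = 259

n = (z_{α/2} + z_β)² · σ² / δ²
  = (1.960 + 0.842)² · 8² / 1.8²
  = 7.8512 · 64 / 3.24
  = 155.09
Adjust for 60% response: 155.09 / 0.60 = 258.48.
Round up → n = 259.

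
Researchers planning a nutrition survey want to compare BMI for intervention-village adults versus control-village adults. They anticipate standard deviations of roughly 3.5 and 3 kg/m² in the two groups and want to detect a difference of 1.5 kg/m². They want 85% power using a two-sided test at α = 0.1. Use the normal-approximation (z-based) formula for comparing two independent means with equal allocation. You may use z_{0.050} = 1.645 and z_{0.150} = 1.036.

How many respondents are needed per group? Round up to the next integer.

n = (z_{α/2} + z_β)² · (σ₁² + σ₂²) / δ²
  = (1.645 + 1.036)² · (3.5² + 3² = 21.25) / 1.5²
  = 7.1878 · 21.25 / 2.25
  = 67.88
Round up → n = 68 per group.

n = 68 per group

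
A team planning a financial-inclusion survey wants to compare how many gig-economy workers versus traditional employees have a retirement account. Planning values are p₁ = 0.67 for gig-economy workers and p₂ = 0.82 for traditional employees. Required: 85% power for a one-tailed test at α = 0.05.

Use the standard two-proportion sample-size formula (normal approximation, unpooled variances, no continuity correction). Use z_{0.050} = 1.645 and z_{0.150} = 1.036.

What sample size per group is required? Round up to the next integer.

n = 118 per group

n = (z_α + z_β)² · [p₁(1−p₁) + p₂(1−p₂)] / (p₁ − p₂)²
  = (1.645 + 1.036)² · (0.67·0.33 + 0.82·0.18) / (-0.15)²
  = (2.681)² · (0.2211 + 0.1476) / 0.0225
  = 7.1878 · 0.3687 / 0.0225
  = 117.78
Round up → n = 118 per group.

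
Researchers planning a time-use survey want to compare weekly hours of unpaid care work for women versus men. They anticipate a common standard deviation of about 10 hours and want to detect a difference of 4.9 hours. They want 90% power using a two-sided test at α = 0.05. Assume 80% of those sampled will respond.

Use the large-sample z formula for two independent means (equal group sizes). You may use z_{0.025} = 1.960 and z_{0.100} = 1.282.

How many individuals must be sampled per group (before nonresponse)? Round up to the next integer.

n = (z_{α/2} + z_β)² · (σ₁² + σ₂²) / δ²
  = (1.960 + 1.282)² · (2·10² = 200) / 4.9²
  = 10.5106 · 200 / 24.01
  = 87.55
Adjust for 80% response: 87.55 / 0.80 = 109.44.
Round up → n = 110 per group.

n = 110 per group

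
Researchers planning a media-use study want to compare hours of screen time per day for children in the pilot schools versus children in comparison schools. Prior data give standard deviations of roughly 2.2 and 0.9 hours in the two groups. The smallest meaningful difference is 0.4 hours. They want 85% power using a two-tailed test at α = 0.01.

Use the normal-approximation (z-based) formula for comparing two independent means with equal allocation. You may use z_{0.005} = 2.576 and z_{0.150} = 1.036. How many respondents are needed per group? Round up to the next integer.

n = (z_{α/2} + z_β)² · (σ₁² + σ₂²) / δ²
  = (2.576 + 1.036)² · (2.2² + 0.9² = 5.65) / 0.4²
  = 13.0465 · 5.65 / 0.16
  = 460.71
Round up → n = 461 per group.

n = 461 per group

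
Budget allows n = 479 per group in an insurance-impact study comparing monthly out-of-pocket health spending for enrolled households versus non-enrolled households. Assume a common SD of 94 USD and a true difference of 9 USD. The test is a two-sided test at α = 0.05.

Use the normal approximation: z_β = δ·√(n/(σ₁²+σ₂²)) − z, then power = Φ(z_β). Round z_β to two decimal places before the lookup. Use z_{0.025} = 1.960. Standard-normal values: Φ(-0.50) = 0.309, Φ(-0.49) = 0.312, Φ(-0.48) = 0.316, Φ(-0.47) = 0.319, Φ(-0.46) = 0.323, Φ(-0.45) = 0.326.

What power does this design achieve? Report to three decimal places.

Power ≈ 0.316

z_β = δ·√(n/(σ₁²+σ₂²)) − z_{α/2}
    = 9 · √(479/17672) − 1.960
    = 9 · 0.16464 − 1.960
    = 1.4817 − 1.960 = -0.4783 → -0.48
Power = Φ(-0.48) = 0.316.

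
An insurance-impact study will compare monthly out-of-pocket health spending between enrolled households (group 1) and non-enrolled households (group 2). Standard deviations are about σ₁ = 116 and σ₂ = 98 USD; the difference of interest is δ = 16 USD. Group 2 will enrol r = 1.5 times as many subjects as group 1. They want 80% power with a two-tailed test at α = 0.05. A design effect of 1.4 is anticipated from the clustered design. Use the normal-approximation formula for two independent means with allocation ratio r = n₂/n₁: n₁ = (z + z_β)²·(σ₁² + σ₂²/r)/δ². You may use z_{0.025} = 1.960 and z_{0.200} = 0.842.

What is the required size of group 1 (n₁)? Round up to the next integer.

n₁ = 853

n₁ = (z_{α/2} + z_β)² · (σ₁² + σ₂²/r) / δ²
   = (1.960 + 0.842)² · (116² + 98²/1.5) / 16²
   = 7.8512 · (13456 + 6402.7) / 256
   = 7.8512 · 19858.7 / 256
   = 609.04
Design effect: 1.4 × 609.04 = 852.66.
Round up → n₁ = 853; n₂ = r·n₁ = 1.5 × 853 = 1280.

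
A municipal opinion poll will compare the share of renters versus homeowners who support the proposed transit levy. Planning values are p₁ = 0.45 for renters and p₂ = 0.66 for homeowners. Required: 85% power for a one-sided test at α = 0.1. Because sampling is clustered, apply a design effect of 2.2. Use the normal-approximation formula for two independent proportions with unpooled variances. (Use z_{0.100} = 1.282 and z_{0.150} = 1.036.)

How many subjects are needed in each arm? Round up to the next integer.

n = (z_α + z_β)² · [p₁(1−p₁) + p₂(1−p₂)] / (p₁ − p₂)²
  = (1.282 + 1.036)² · (0.45·0.55 + 0.66·0.34) / (-0.21)²
  = (2.318)² · (0.2475 + 0.2244) / 0.0441
  = 5.3731 · 0.4719 / 0.0441
  = 57.50
Design effect: 2.2 × 57.50 = 126.49.
Round up → n = 127 per group.

n = 127 per group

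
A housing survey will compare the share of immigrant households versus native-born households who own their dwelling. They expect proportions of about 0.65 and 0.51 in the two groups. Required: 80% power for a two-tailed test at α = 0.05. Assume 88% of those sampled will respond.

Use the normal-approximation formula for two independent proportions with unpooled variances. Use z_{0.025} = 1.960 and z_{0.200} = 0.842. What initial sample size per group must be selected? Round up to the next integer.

n = (z_{α/2} + z_β)² · [p₁(1−p₁) + p₂(1−p₂)] / (p₁ − p₂)²
  = (1.960 + 0.842)² · (0.65·0.35 + 0.51·0.49) / (0.14)²
  = (2.802)² · (0.2275 + 0.2499) / 0.0196
  = 7.8512 · 0.4774 / 0.0196
  = 191.23
Adjust for 88% response: 191.23 / 0.88 = 217.31.
Round up → n = 218 per group.

n = 218 per group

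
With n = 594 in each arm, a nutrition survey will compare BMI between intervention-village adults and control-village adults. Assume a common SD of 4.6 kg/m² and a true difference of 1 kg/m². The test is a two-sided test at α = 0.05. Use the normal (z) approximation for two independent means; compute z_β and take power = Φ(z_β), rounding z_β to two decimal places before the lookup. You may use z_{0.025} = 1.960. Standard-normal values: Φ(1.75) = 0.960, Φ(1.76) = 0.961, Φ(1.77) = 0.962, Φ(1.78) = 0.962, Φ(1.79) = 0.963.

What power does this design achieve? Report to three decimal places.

Power ≈ 0.963

z_β = δ·√(n/(σ₁²+σ₂²)) − z_{α/2}
    = 1 · √(594/42.32) − 1.960
    = 1 · 3.74645 − 1.960
    = 3.7465 − 1.960 = 1.7865 → 1.79
Power = Φ(1.79) = 0.963.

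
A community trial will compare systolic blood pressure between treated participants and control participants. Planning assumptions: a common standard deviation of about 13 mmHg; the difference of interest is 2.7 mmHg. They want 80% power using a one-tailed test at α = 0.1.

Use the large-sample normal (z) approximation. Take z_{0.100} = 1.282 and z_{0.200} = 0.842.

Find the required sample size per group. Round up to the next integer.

n = 210 per group

n = (z_α + z_β)² · (σ₁² + σ₂²) / δ²
  = (1.282 + 0.842)² · (2·13² = 338) / 2.7²
  = 4.5114 · 338 / 7.29
  = 209.17
Round up → n = 210 per group.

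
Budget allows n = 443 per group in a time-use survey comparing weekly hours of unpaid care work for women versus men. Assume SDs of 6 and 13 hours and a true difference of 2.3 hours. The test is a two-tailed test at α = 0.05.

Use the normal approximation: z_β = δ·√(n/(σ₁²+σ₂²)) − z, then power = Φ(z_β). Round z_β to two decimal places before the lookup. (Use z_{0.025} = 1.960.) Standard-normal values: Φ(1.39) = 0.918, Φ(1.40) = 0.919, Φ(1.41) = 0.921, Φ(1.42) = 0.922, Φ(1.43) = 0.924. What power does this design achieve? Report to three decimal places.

z_β = δ·√(n/(σ₁²+σ₂²)) − z_{α/2}
    = 2.3 · √(443/205) − 1.960
    = 2.3 · 1.47003 − 1.960
    = 3.3811 − 1.960 = 1.4211 → 1.42
Power = Φ(1.42) = 0.922.

Power ≈ 0.922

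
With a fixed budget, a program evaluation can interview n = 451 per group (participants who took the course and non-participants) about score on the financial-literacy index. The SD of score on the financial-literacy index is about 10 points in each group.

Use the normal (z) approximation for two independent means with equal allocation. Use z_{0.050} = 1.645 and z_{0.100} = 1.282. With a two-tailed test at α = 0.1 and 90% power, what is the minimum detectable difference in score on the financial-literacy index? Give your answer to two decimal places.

Minimum detectable difference ≈ 1.95 points

δ = (z_{α/2} + z_β) · √((σ₁²+σ₂²)/n)
  = (1.645 + 1.282) · √(200/451)
  = 2.927 · √0.44346
  = 2.927 · 0.6659
  = 1.9492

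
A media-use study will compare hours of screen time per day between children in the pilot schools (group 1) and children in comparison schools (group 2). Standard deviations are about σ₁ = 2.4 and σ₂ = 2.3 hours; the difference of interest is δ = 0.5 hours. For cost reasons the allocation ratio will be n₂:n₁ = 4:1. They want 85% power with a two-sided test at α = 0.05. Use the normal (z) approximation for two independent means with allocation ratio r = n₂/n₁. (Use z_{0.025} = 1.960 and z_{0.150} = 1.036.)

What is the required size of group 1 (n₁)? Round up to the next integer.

n₁ = (z_{α/2} + z_β)² · (σ₁² + σ₂²/r) / δ²
   = (1.960 + 1.036)² · (2.4² + 2.3²/4) / 0.5²
   = 8.9760 · (5.76 + 1.3225) / 0.25
   = 8.9760 · 7.0825 / 0.25
   = 254.29
Round up → n₁ = 255; n₂ = r·n₁ = 4 × 255 = 1020.

n₁ = 255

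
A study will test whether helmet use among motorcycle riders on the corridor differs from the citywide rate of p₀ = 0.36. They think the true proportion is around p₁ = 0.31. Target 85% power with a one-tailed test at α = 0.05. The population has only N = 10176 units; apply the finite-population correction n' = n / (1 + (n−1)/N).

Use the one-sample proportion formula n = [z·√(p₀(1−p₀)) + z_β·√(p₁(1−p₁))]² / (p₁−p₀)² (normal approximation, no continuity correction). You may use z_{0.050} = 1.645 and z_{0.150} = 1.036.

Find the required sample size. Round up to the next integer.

n = [z_α·√(p₀q₀) + z_β·√(p₁q₁)]² / (p₁ − p₀)²
  = [1.645·√(0.36·0.64) + 1.036·√(0.31·0.69)]² / (-0.05)²
  = [1.645·0.4800 + 1.036·0.4625]² / 0.0025
  = [1.2687]² / 0.0025
  = 643.88
Finite-population correction (N = 10176): 643.88 / (1 + (643.88 − 1)/10176) = 605.62.
Round up → n = 606.

n = 606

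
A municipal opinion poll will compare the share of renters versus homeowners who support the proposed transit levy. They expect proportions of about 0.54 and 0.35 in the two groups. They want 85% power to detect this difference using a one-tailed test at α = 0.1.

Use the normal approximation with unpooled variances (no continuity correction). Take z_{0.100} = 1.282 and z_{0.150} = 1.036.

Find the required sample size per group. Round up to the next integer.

n = 71 per group

n = (z_α + z_β)² · [p₁(1−p₁) + p₂(1−p₂)] / (p₁ − p₂)²
  = (1.282 + 1.036)² · (0.54·0.46 + 0.35·0.65) / (0.19)²
  = (2.318)² · (0.2484 + 0.2275) / 0.0361
  = 5.3731 · 0.4759 / 0.0361
  = 70.83
Round up → n = 71 per group.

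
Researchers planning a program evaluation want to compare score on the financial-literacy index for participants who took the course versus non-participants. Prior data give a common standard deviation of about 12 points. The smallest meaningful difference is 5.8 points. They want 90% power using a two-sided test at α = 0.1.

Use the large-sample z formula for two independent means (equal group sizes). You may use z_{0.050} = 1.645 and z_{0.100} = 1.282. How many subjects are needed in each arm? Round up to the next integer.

n = (z_{α/2} + z_β)² · (σ₁² + σ₂²) / δ²
  = (1.645 + 1.282)² · (2·12² = 288) / 5.8²
  = 8.5673 · 288 / 33.64
  = 73.35
Round up → n = 74 per group.

n = 74 per group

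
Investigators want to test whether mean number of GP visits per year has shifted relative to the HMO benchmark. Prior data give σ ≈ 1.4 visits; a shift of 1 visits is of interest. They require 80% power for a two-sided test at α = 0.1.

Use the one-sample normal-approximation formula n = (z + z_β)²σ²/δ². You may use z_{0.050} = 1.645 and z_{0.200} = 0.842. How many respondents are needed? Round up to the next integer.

n = (z_{α/2} + z_β)² · σ² / δ²
  = (1.645 + 0.842)² · 1.4² / 1²
  = 6.1852 · 1.96 / 1
  = 12.12
Round up → n = 13.

n = 13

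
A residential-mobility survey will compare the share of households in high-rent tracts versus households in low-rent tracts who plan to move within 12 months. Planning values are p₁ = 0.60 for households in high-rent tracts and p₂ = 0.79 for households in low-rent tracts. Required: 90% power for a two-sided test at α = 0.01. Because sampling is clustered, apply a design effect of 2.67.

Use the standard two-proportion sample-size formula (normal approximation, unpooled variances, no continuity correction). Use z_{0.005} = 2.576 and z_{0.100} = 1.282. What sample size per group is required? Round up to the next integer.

n = 447 per group

n = (z_{α/2} + z_β)² · [p₁(1−p₁) + p₂(1−p₂)] / (p₁ − p₂)²
  = (2.576 + 1.282)² · (0.60·0.40 + 0.79·0.21) / (-0.19)²
  = (3.858)² · (0.2400 + 0.1659) / 0.0361
  = 14.8842 · 0.4059 / 0.0361
  = 167.35
Design effect: 2.67 × 167.35 = 446.84.
Round up → n = 447 per group.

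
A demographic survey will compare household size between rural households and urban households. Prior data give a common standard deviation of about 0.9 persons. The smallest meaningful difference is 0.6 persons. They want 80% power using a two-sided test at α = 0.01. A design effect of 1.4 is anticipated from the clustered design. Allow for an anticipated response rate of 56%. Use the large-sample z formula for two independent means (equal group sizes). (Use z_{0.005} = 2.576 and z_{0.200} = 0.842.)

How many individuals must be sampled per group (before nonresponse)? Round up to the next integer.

n = 132 per group

n = (z_{α/2} + z_β)² · (σ₁² + σ₂²) / δ²
  = (2.576 + 0.842)² · (2·0.9² = 1.62) / 0.6²
  = 11.6827 · 1.62 / 0.36
  = 52.57
Design effect: 1.4 × 52.57 = 73.60.
Adjust for 56% response: 73.60 / 0.56 = 131.43.
Round up → n = 132 per group.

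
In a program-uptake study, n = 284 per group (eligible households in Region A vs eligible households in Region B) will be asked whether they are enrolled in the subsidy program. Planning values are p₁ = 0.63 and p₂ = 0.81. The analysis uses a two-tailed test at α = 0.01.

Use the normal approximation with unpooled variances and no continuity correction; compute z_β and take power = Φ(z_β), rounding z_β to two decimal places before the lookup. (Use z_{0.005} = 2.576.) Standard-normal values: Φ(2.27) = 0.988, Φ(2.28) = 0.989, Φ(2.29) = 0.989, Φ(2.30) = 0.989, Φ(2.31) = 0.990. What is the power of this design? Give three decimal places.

z_β = |p₁−p₂|·√(n/[p₁q₁+p₂q₂]) − z_{α/2}
    = 0.18 · √(284/0.3870) − 2.576
    = 0.18 · 27.0897 − 2.576
    = 4.8761 − 2.576 = 2.3001 → 2.30
Power = Φ(2.30) = 0.989.

Power ≈ 0.989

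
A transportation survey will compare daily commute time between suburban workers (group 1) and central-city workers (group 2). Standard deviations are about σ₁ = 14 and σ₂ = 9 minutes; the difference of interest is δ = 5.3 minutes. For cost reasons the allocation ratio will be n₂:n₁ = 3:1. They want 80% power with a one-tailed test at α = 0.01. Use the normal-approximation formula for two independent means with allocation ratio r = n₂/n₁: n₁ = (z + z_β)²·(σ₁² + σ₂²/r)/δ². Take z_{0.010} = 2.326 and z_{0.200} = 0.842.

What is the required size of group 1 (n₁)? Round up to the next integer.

n₁ = 80

n₁ = (z_α + z_β)² · (σ₁² + σ₂²/r) / δ²
   = (2.326 + 0.842)² · (14² + 9²/3) / 5.3²
   = 10.0362 · (196 + 27) / 28.09
   = 10.0362 · 223 / 28.09
   = 79.68
Round up → n₁ = 80; n₂ = r·n₁ = 3 × 80 = 240.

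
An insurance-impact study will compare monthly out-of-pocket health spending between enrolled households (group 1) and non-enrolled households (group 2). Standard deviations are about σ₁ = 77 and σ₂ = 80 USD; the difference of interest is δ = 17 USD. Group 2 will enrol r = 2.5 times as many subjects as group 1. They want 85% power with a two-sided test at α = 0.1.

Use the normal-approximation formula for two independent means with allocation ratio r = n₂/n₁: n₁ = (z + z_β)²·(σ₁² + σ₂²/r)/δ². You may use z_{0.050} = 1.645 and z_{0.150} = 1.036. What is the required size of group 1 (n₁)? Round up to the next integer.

n₁ = (z_{α/2} + z_β)² · (σ₁² + σ₂²/r) / δ²
   = (1.645 + 1.036)² · (77² + 80²/2.5) / 17²
   = 7.1878 · (5929 + 2560) / 289
   = 7.1878 · 8489 / 289
   = 211.13
Round up → n₁ = 212; n₂ = r·n₁ = 2.5 × 212 = 530.

n₁ = 212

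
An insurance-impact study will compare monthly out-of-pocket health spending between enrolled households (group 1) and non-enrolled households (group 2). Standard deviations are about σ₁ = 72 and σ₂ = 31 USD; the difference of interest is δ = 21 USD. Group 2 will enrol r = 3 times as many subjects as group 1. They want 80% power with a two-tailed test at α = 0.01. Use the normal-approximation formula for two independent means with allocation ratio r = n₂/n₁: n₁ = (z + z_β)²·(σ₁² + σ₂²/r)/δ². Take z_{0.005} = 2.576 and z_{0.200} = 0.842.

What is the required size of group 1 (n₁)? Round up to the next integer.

n₁ = 146

n₁ = (z_{α/2} + z_β)² · (σ₁² + σ₂²/r) / δ²
   = (2.576 + 0.842)² · (72² + 31²/3) / 21²
   = 11.6827 · (5184 + 320.3333) / 441
   = 11.6827 · 5504.3 / 441
   = 145.82
Round up → n₁ = 146; n₂ = r·n₁ = 3 × 146 = 438.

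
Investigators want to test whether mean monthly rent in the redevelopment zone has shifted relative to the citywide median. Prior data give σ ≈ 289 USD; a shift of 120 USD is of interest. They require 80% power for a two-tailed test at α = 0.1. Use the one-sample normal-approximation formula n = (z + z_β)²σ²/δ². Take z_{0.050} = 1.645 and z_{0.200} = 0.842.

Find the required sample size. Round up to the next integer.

n = 36

n = (z_{α/2} + z_β)² · σ² / δ²
  = (1.645 + 0.842)² · 289² / 120²
  = 6.1852 · 83521 / 14400
  = 35.87
Round up → n = 36.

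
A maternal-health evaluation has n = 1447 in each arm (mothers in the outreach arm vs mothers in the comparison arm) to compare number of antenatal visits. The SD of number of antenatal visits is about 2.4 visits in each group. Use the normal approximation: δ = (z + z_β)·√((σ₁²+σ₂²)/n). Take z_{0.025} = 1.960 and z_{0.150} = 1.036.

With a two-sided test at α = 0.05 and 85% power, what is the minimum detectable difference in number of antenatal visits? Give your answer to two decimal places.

δ = (z_{α/2} + z_β) · √((σ₁²+σ₂²)/n)
  = (1.960 + 1.036) · √(11.52/1447)
  = 2.996 · √0.00796
  = 2.996 · 0.0892
  = 0.2673

Minimum detectable difference ≈ 0.27 visits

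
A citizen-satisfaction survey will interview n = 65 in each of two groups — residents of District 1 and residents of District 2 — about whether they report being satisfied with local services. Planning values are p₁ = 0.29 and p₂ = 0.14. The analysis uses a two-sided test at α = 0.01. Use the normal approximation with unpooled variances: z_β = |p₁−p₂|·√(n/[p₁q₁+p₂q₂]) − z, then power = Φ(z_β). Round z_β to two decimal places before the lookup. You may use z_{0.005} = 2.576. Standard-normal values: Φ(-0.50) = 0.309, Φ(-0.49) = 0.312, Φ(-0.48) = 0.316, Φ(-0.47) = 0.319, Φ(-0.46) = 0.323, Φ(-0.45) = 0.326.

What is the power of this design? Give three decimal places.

Power ≈ 0.323

z_β = |p₁−p₂|·√(n/[p₁q₁+p₂q₂]) − z_{α/2}
    = 0.15 · √(65/0.3263) − 2.576
    = 0.15 · 14.1139 − 2.576
    = 2.1171 − 2.576 = -0.4589 → -0.46
Power = Φ(-0.46) = 0.323.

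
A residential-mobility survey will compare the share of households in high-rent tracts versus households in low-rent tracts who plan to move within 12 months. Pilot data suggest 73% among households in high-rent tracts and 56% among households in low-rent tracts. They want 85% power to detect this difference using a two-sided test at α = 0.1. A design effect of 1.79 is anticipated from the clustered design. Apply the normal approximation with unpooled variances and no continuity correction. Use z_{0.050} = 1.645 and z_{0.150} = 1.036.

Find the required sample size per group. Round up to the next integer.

n = 198 per group

n = (z_{α/2} + z_β)² · [p₁(1−p₁) + p₂(1−p₂)] / (p₁ − p₂)²
  = (1.645 + 1.036)² · (0.73·0.27 + 0.56·0.44) / (0.17)²
  = (2.681)² · (0.1971 + 0.2464) / 0.0289
  = 7.1878 · 0.4435 / 0.0289
  = 110.30
Design effect: 1.79 × 110.30 = 197.44.
Round up → n = 198 per group.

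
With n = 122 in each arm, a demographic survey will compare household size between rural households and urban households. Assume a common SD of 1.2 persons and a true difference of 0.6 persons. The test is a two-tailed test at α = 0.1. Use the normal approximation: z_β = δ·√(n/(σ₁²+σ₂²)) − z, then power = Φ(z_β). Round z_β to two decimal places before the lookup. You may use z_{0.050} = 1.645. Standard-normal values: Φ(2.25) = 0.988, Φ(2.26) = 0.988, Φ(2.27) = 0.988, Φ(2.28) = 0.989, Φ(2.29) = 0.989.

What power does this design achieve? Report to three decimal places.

z_β = δ·√(n/(σ₁²+σ₂²)) − z_{α/2}
    = 0.6 · √(122/2.88) − 1.645
    = 0.6 · 6.50854 − 1.645
    = 3.9051 − 1.645 = 2.2601 → 2.26
Power = Φ(2.26) = 0.988.

Power ≈ 0.988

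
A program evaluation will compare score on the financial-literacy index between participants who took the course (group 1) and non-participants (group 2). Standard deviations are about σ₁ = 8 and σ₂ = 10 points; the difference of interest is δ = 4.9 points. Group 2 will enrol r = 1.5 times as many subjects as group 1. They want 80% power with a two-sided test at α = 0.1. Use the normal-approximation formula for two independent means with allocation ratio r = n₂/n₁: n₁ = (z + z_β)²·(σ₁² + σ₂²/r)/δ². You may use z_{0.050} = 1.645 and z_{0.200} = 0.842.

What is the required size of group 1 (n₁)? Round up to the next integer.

n₁ = (z_{α/2} + z_β)² · (σ₁² + σ₂²/r) / δ²
   = (1.645 + 0.842)² · (8² + 10²/1.5) / 4.9²
   = 6.1852 · (64 + 66.6667) / 24.01
   = 6.1852 · 130.6667 / 24.01
   = 33.66
Round up → n₁ = 34; n₂ = r·n₁ = 1.5 × 34 = 51.

n₁ = 34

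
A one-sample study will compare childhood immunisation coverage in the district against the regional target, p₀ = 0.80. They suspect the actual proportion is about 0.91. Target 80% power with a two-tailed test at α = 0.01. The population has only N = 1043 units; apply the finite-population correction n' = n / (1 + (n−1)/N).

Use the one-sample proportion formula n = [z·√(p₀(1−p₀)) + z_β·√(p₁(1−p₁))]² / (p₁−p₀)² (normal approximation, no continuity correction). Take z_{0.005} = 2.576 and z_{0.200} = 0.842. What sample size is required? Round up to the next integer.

n = [z_{α/2}·√(p₀q₀) + z_β·√(p₁q₁)]² / (p₁ − p₀)²
  = [2.576·√(0.80·0.20) + 0.842·√(0.91·0.09)]² / (0.11)²
  = [2.576·0.4000 + 0.842·0.2862]² / 0.0121
  = [1.2714]² / 0.0121
  = 133.58
Finite-population correction (N = 1043): 133.58 / (1 + (133.58 − 1)/1043) = 118.52.
Round up → n = 119.

n = 119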